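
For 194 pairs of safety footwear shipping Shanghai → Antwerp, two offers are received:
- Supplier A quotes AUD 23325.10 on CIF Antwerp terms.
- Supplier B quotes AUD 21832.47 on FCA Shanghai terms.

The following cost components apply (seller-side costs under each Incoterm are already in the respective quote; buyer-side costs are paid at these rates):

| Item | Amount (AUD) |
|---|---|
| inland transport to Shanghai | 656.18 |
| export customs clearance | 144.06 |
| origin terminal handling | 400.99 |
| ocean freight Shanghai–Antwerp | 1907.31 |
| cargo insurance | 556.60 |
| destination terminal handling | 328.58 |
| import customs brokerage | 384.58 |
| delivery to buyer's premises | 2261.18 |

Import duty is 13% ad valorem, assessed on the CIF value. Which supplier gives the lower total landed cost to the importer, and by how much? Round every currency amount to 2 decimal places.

Supplier A (CIF):
The CIF price already equals the CIF value: 23325.10
Import duty = 23325.10 × 13% = 3032.26
Buyer bears (A): 328.58 + 384.58 + 2261.18 = 2974.34
Landed cost (A) = invoice 23325.10 + 2974.34 + duty 3032.26 = 29331.70
Supplier B (FCA):
CIF value = FCA price + origin terminal + freight + insurance = 21832.47 + 400.99 + 1907.31 + 556.60 = 24697.37
Import duty = 24697.37 × 13% = 3210.66
Buyer bears (B): 400.99 + 1907.31 + 556.60 + 328.58 + 384.58 + 2261.18 = 5839.24
Landed cost (B) = invoice 21832.47 + 5839.24 + duty 3210.66 = 30882.37
Difference = |29331.70 − 30882.37| = 1550.67

Supplier A is cheaper by AUD 1550.67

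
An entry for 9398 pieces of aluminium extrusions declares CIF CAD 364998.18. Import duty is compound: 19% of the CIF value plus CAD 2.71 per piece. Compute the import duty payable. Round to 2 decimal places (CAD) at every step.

Ad valorem component: 364998.18 × 19% = 69349.65
Specific component: 9398 × 2.71 = 25468.58
Import duty = 69349.65 + 25468.58 = 94818.23

Import duty: CAD 94818.23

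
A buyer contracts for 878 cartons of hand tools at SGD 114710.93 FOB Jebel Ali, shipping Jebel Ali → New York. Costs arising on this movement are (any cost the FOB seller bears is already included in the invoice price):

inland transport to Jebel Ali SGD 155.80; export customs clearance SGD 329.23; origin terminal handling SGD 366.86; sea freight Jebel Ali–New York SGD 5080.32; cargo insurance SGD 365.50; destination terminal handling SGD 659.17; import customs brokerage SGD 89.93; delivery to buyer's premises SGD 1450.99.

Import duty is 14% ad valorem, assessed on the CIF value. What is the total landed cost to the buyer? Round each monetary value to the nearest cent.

Total landed cost: SGD 139178.79

FOB: the seller bears costs until goods are on board at the origin port; the buyer bears freight, insurance and all costs thereafter.
Already in the invoice (seller's account under FOB): inland to port, export clearance, origin terminal — exclude.
CIF value = FOB price + freight + insurance = 114710.93 + 5080.32 + 365.50 = 120156.75
Import duty = 120156.75 × 14% = 16821.95
Buyer bears: freight 5080.32 + insurance 365.50 + destination terminal 659.17 + brokerage 89.93 + delivery 1450.99 + duty 16821.95 = 24467.86
Landed cost = invoice 114710.93 + 24467.86 = 139178.79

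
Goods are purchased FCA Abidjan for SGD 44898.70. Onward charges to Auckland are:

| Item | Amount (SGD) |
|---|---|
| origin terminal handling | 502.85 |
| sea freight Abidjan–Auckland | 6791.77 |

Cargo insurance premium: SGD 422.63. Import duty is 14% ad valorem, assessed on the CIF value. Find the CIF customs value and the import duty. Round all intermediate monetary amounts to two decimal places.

CIF = FCA price + pre-shipment costs + freight + insurance
CIF = 44898.70 + 502.85 + 6791.77 + 422.63 = 52615.95
Import duty = 52615.95 × 14% = 7366.23

CIF value: SGD 52615.95; import duty: SGD 7366.23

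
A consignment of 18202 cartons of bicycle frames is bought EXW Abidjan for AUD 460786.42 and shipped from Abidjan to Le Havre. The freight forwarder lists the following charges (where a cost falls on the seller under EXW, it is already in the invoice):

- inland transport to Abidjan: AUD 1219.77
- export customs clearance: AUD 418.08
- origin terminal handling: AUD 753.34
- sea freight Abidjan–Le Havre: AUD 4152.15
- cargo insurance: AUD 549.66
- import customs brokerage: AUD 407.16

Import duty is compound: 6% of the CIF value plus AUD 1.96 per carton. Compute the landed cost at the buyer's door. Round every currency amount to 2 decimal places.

Total landed cost: AUD 532035.27

EXW: the seller makes goods available at their premises; the buyer bears all onward costs.
CIF value = EXW price + inland to port + export clearance + origin terminal + freight + insurance = 460786.42 + 1219.77 + 418.08 + 753.34 + 4152.15 + 549.66 = 467879.42
Ad valorem component: 467879.42 × 6% = 28072.77
Specific component: 18202 × 1.96 = 35675.92
Import duty = 28072.77 + 35675.92 = 63748.69
Buyer bears: inland to port 1219.77 + export clearance 418.08 + origin terminal 753.34 + freight 4152.15 + insurance 549.66 + brokerage 407.16 + duty 63748.69 = 71248.85
Landed cost = invoice 460786.42 + 71248.85 = 532035.27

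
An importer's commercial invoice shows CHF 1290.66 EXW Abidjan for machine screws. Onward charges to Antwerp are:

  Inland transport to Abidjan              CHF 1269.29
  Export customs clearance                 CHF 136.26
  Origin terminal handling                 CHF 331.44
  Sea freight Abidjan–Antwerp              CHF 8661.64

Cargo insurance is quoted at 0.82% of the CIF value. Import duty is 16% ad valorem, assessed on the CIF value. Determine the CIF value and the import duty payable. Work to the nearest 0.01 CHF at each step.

CIF value: CHF 11785.93; import duty: CHF 1885.75

Let C be the CIF value. C = EXW price + pre-shipment costs + freight + 0.82% × C
C − 0.82% × C = 1290.66 + 1269.29 + 136.26 + 331.44 + 8661.64
0.9918 × C = 11689.29
C = 11689.29 / 0.9918 = 11785.93
Insurance premium = 0.82% × 11785.93 = 96.64
Import duty = 11785.93 × 16% = 1885.75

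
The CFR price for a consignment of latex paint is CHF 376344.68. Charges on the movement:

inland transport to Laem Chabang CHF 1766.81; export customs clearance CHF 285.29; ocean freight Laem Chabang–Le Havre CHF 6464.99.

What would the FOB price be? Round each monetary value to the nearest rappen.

FOB price: CHF 369879.69

Not relevant to the conversion: export clearance, inland to port — on the seller under both CFR and FOB; already in the CFR price and stays in the FOB price.
From CFR to FOB, the seller no longer bears: freight.
FOB price = 376344.68 − 6464.99 = 369879.69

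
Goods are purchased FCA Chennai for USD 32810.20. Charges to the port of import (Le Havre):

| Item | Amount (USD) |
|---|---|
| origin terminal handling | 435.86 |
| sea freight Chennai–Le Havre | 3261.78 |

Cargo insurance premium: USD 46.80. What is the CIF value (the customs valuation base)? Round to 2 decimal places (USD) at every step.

CIF value: USD 36554.64

CIF = FCA price + pre-shipment costs + freight + insurance
CIF = 32810.20 + 435.86 + 3261.78 + 46.80 = 36554.64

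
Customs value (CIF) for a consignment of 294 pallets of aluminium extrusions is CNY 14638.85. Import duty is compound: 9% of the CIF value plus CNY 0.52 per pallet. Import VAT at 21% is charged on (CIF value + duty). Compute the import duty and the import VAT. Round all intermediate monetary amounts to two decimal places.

Import duty: CNY 1470.38; import VAT: CNY 3382.94

Ad valorem component: 14638.85 × 9% = 1317.50
Specific component: 294 × 0.52 = 152.88
Import duty = 1317.50 + 152.88 = 1470.38
VAT base = CIF + duty = 14638.85 + 1470.38 = 16109.23
Import VAT = 16109.23 × 21% = 3382.94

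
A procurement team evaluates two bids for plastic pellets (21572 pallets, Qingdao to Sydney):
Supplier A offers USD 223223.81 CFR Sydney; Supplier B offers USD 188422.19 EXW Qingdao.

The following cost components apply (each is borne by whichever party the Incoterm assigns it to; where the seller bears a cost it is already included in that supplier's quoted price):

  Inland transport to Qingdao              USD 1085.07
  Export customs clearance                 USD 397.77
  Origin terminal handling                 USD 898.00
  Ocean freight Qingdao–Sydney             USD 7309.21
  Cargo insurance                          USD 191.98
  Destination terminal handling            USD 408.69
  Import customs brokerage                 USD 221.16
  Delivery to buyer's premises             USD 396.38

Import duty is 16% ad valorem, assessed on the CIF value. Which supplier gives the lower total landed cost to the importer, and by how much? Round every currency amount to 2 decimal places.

Supplier A (CFR):
CIF value = CFR price + insurance = 223223.81 + 191.98 = 223415.79
Import duty = 223415.79 × 16% = 35746.53
Buyer bears (A): 191.98 + 408.69 + 221.16 + 396.38 = 1218.21
Landed cost (A) = invoice 223223.81 + 1218.21 + duty 35746.53 = 260188.55
Supplier B (EXW):
CIF value = EXW price + inland to port + export clearance + origin terminal + freight + insurance = 188422.19 + 1085.07 + 397.77 + 898.00 + 7309.21 + 191.98 = 198304.22
Import duty = 198304.22 × 16% = 31728.68
Buyer bears (B): 1085.07 + 397.77 + 898.00 + 7309.21 + 191.98 + 408.69 + 221.16 + 396.38 = 10908.26
Landed cost (B) = invoice 188422.19 + 10908.26 + duty 31728.68 = 231059.13
Difference = |260188.55 − 231059.13| = 29129.42

Supplier B is cheaper by USD 29129.42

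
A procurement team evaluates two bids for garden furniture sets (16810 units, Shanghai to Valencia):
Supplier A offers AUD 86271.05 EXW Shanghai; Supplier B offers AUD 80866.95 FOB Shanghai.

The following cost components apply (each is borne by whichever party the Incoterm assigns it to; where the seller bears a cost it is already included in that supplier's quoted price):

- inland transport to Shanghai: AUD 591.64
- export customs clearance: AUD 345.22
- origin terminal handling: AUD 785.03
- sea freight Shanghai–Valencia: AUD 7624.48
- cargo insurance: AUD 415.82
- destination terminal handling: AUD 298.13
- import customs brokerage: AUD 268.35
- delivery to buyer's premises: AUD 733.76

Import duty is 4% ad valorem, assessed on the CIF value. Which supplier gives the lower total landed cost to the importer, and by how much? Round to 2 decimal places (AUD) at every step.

Supplier A (EXW):
CIF value = EXW price + inland to port + export clearance + origin terminal + freight + insurance = 86271.05 + 591.64 + 345.22 + 785.03 + 7624.48 + 415.82 = 96033.24
Import duty = 96033.24 × 4% = 3841.33
Buyer bears (A): 591.64 + 345.22 + 785.03 + 7624.48 + 415.82 + 298.13 + 268.35 + 733.76 = 11062.43
Landed cost (A) = invoice 86271.05 + 11062.43 + duty 3841.33 = 101174.81
Supplier B (FOB):
CIF value = FOB price + freight + insurance = 80866.95 + 7624.48 + 415.82 = 88907.25
Import duty = 88907.25 × 4% = 3556.29
Buyer bears (B): 7624.48 + 415.82 + 298.13 + 268.35 + 733.76 = 9340.54
Landed cost (B) = invoice 80866.95 + 9340.54 + duty 3556.29 = 93763.78
Difference = |101174.81 − 93763.78| = 7411.03

Supplier B is cheaper by AUD 7411.03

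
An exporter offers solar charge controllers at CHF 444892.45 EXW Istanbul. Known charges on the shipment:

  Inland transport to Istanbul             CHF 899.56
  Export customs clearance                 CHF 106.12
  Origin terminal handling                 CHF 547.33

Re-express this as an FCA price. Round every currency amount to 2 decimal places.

Not relevant to the conversion: origin terminal — on the buyer under both terms; not part of either seller's price.
From EXW to FCA, the seller additionally bears: inland to port, export clearance.
FCA price = 444892.45 + 899.56 + 106.12 = 445898.13

FCA price: CHF 445898.13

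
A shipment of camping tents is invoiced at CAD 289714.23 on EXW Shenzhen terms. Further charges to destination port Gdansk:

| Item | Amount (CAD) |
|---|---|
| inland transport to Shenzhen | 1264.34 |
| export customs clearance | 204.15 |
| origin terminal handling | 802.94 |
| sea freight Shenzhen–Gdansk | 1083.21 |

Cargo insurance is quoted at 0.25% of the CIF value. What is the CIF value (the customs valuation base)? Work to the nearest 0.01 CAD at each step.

Let C be the CIF value. C = EXW price + pre-shipment costs + freight + 0.25% × C
C − 0.25% × C = 289714.23 + 1264.34 + 204.15 + 802.94 + 1083.21
0.9975 × C = 293068.87
C = 293068.87 / 0.9975 = 293803.38
Insurance premium = 0.25% × 293803.38 = 734.51

CIF value: CAD 293803.38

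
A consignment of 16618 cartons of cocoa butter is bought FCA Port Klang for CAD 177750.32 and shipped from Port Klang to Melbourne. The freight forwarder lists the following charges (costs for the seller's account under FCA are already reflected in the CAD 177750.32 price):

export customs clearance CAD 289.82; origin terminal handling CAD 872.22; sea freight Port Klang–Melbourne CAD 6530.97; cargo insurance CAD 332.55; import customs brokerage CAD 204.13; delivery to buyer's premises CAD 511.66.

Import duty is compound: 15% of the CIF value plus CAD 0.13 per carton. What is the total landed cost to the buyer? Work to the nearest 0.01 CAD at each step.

FCA: the seller delivers export-cleared goods to the carrier; the buyer bears costs from that point.
Already in the invoice (seller's account under FCA): export clearance — exclude.
CIF value = FCA price + origin terminal + freight + insurance = 177750.32 + 872.22 + 6530.97 + 332.55 = 185486.06
Ad valorem component: 185486.06 × 15% = 27822.91
Specific component: 16618 × 0.13 = 2160.34
Import duty = 27822.91 + 2160.34 = 29983.25
Buyer bears: origin terminal 872.22 + freight 6530.97 + insurance 332.55 + brokerage 204.13 + delivery 511.66 + duty 29983.25 = 38434.78
Landed cost = invoice 177750.32 + 38434.78 = 216185.10

Total landed cost: CAD 216185.10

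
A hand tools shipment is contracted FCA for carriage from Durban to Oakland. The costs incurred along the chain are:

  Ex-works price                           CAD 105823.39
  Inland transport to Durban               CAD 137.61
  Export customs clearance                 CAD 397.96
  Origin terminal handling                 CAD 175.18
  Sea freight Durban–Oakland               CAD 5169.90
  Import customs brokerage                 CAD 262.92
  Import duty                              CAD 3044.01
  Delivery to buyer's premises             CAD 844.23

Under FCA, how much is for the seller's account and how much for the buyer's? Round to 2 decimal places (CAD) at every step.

FCA: the seller delivers export-cleared goods to the carrier; the buyer bears costs from that point.
Seller's account: goods 105823.39 + inland to port 137.61 + export clearance 397.96 = 106358.96
Buyer's account: origin terminal 175.18 + freight 5169.90 + brokerage 262.92 + duty 3044.01 + delivery 844.23 = 9496.24

Seller: CAD 106358.96; buyer: CAD 9496.24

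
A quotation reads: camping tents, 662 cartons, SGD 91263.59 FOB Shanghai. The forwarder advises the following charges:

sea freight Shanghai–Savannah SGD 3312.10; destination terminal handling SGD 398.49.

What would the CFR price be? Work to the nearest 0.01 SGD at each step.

Not relevant to the conversion: destination terminal — on the buyer under both terms; not part of either seller's price.
From FOB to CFR, the seller additionally bears: freight.
CFR price = 91263.59 + 3312.10 = 94575.69

CFR price: SGD 94575.69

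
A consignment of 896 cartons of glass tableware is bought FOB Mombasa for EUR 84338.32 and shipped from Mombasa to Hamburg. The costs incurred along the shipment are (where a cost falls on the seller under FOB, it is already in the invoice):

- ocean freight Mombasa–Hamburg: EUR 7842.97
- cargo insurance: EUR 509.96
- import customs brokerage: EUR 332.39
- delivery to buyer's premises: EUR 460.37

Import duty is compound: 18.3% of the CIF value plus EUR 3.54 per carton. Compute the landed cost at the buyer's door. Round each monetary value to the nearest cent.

Total landed cost: EUR 113618.35

FOB: the seller bears costs until goods are on board at the origin port; the buyer bears freight, insurance and all costs thereafter.
CIF value = FOB price + freight + insurance = 84338.32 + 7842.97 + 509.96 = 92691.25
Ad valorem component: 92691.25 × 18.3% = 16962.50
Specific component: 896 × 3.54 = 3171.84
Import duty = 16962.50 + 3171.84 = 20134.34
Buyer bears: freight 7842.97 + insurance 509.96 + brokerage 332.39 + delivery 460.37 + duty 20134.34 = 29280.03
Landed cost = invoice 84338.32 + 29280.03 = 113618.35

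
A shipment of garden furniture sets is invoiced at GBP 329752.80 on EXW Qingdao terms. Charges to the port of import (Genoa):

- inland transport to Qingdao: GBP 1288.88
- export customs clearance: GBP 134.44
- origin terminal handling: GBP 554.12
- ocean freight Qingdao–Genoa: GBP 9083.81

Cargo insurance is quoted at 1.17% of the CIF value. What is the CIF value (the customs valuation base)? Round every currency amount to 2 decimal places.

Let C be the CIF value. C = EXW price + pre-shipment costs + freight + 1.17% × C
C − 1.17% × C = 329752.80 + 1288.88 + 134.44 + 554.12 + 9083.81
0.9883 × C = 340814.05
C = 340814.05 / 0.9883 = 344848.78
Insurance premium = 1.17% × 344848.78 = 4034.73

CIF value: GBP 344848.78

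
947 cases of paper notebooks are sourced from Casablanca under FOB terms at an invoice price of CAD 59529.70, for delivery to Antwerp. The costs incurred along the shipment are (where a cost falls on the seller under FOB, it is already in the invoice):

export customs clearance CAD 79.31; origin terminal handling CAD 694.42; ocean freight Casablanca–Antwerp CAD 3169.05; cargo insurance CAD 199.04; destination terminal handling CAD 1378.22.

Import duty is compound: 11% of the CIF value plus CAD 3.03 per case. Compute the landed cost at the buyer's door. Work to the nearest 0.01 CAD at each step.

FOB: the seller bears costs until goods are on board at the origin port; the buyer bears freight, insurance and all costs thereafter.
Already in the invoice (seller's account under FOB): export clearance, origin terminal — exclude.
CIF value = FOB price + freight + insurance = 59529.70 + 3169.05 + 199.04 = 62897.79
Ad valorem component: 62897.79 × 11% = 6918.76
Specific component: 947 × 3.03 = 2869.41
Import duty = 6918.76 + 2869.41 = 9788.17
Buyer bears: freight 3169.05 + insurance 199.04 + destination terminal 1378.22 + duty 9788.17 = 14534.48
Landed cost = invoice 59529.70 + 14534.48 = 74064.18

Total landed cost: CAD 74064.18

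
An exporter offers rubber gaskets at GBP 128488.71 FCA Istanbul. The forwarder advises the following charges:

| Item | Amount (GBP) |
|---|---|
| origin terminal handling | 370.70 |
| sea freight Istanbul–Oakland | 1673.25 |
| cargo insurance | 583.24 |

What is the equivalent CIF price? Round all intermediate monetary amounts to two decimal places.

CIF price: GBP 131115.90

From FCA to CIF, the seller additionally bears: origin terminal, freight, insurance.
CIF price = 128488.71 + 370.70 + 1673.25 + 583.24 = 131115.90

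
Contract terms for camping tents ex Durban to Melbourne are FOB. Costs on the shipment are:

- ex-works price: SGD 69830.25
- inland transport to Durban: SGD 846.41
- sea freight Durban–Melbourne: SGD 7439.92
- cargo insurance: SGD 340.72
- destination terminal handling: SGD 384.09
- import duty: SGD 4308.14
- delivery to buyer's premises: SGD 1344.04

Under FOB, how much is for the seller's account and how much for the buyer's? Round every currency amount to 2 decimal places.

FOB: the seller bears costs until goods are on board at the origin port; the buyer bears freight, insurance and all costs thereafter.
Seller's account: goods 69830.25 + inland to port 846.41 = 70676.66
Buyer's account: freight 7439.92 + insurance 340.72 + destination terminal 384.09 + duty 4308.14 + delivery 1344.04 = 13816.91

Seller: SGD 70676.66; buyer: SGD 13816.91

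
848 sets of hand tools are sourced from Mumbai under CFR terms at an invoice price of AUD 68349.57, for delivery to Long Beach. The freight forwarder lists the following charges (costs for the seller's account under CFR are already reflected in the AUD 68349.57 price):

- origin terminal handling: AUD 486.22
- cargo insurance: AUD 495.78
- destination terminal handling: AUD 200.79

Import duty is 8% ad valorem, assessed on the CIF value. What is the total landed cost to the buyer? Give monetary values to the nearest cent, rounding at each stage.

Total landed cost: AUD 74553.77

CFR: the seller pays costs through ocean freight to the destination port, but not insurance.
Already in the invoice (seller's account under CFR): origin terminal — exclude.
CIF value = CFR price + insurance = 68349.57 + 495.78 = 68845.35
Import duty = 68845.35 × 8% = 5507.63
Buyer bears: insurance 495.78 + destination terminal 200.79 + duty 5507.63 = 6204.20
Landed cost = invoice 68349.57 + 6204.20 = 74553.77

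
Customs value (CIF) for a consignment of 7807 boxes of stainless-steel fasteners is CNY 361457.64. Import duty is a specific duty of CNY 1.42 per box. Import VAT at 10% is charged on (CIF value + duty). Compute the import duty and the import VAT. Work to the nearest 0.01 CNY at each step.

Import duty = 7807 × 1.42 = 11085.94
VAT base = CIF + duty = 361457.64 + 11085.94 = 372543.58
Import VAT = 372543.58 × 10% = 37254.36

Import duty: CNY 11085.94; import VAT: CNY 37254.36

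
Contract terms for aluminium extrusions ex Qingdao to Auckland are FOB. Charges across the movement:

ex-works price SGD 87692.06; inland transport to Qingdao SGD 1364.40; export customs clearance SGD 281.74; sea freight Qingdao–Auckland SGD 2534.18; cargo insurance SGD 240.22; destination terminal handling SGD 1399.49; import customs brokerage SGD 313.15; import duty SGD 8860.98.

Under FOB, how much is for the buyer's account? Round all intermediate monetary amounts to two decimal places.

Buyer's account: SGD 13348.02

FOB: the seller bears costs until goods are on board at the origin port; the buyer bears freight, insurance and all costs thereafter.
Seller's account: goods 87692.06 + inland to port 1364.40 + export clearance 281.74 = 89338.20
Buyer's account: freight 2534.18 + insurance 240.22 + destination terminal 1399.49 + brokerage 313.15 + duty 8860.98 = 13348.02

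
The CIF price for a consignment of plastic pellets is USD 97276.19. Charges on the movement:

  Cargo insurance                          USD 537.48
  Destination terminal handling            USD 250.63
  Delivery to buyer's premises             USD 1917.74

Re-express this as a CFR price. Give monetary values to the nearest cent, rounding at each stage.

Not relevant to the conversion: delivery, destination terminal — on the buyer under both terms; not part of either seller's price.
From CIF to CFR, the seller no longer bears: insurance.
CFR price = 97276.19 − 537.48 = 96738.71

CFR price: USD 96738.71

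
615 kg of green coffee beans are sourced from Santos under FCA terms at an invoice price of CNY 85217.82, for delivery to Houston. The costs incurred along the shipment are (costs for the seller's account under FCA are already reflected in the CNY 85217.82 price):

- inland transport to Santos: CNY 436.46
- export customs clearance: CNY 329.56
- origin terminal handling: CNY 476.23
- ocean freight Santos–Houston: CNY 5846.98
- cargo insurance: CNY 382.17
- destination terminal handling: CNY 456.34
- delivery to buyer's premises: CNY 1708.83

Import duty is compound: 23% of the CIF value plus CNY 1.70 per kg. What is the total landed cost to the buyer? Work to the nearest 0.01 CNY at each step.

FCA: the seller delivers export-cleared goods to the carrier; the buyer bears costs from that point.
Already in the invoice (seller's account under FCA): inland to port, export clearance — exclude.
CIF value = FCA price + origin terminal + freight + insurance = 85217.82 + 476.23 + 5846.98 + 382.17 = 91923.20
Ad valorem component: 91923.20 × 23% = 21142.34
Specific component: 615 × 1.70 = 1045.50
Import duty = 21142.34 + 1045.50 = 22187.84
Buyer bears: origin terminal 476.23 + freight 5846.98 + insurance 382.17 + destination terminal 456.34 + delivery 1708.83 + duty 22187.84 = 31058.39
Landed cost = invoice 85217.82 + 31058.39 = 116276.21

Total landed cost: CNY 116276.21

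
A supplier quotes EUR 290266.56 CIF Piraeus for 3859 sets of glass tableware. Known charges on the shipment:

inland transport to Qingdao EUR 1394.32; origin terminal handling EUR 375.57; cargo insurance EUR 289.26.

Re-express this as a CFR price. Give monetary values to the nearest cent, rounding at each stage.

CFR price: EUR 289977.30

Not relevant to the conversion: origin terminal, inland to port — on the seller under both CIF and CFR; already in the CIF price and stays in the CFR price.
From CIF to CFR, the seller no longer bears: insurance.
CFR price = 290266.56 − 289.26 = 289977.30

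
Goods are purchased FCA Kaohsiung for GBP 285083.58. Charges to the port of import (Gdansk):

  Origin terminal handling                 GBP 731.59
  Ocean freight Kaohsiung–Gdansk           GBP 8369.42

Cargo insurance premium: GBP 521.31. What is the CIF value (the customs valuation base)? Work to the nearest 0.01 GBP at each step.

CIF value: GBP 294705.90

CIF = FCA price + pre-shipment costs + freight + insurance
CIF = 285083.58 + 731.59 + 8369.42 + 521.31 = 294705.90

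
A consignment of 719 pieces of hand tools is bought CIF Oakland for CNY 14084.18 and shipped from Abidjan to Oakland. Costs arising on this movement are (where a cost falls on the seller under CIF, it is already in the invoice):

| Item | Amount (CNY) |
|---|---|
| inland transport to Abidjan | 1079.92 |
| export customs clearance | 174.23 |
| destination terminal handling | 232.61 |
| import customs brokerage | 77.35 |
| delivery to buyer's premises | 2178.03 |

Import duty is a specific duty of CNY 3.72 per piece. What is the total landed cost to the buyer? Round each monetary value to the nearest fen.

CIF: the seller pays costs through ocean freight and marine insurance to the destination port.
Already in the invoice (seller's account under CIF): inland to port, export clearance — exclude.
The CIF price already equals the CIF value: 14084.18
Import duty = 719 × 3.72 = 2674.68
Buyer bears: destination terminal 232.61 + brokerage 77.35 + delivery 2178.03 + duty 2674.68 = 5162.67
Landed cost = invoice 14084.18 + 5162.67 = 19246.85

Total landed cost: CNY 19246.85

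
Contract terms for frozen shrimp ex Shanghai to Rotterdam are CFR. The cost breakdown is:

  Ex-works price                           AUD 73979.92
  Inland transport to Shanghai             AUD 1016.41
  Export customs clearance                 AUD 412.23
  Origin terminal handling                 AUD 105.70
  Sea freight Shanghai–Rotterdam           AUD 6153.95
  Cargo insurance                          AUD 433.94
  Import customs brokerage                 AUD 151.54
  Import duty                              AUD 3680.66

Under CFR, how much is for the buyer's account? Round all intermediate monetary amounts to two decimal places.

CFR: the seller pays costs through ocean freight to the destination port, but not insurance.
Seller's account: goods 73979.92 + inland to port 1016.41 + export clearance 412.23 + origin terminal 105.70 + freight 6153.95 = 81668.21
Buyer's account: insurance 433.94 + brokerage 151.54 + duty 3680.66 = 4266.14

Buyer's account: AUD 4266.14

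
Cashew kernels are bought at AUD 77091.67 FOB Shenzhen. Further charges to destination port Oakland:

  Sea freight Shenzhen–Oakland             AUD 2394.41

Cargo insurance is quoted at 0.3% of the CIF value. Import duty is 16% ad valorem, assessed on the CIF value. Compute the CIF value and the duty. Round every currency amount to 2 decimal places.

Let C be the CIF value. C = FOB price + freight + 0.3% × C
C − 0.3% × C = 77091.67 + 2394.41
0.997 × C = 79486.08
C = 79486.08 / 0.997 = 79725.26
Insurance premium = 0.3% × 79725.26 = 239.18
Import duty = 79725.26 × 16% = 12756.04

CIF value: AUD 79725.26; import duty: AUD 12756.04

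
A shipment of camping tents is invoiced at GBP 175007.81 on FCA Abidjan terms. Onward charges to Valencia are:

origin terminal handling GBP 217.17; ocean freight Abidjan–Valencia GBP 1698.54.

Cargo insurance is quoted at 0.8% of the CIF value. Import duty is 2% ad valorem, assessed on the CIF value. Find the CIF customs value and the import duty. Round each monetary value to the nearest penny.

CIF value: GBP 178350.32; import duty: GBP 3567.01

Let C be the CIF value. C = FCA price + pre-shipment costs + freight + 0.8% × C
C − 0.8% × C = 175007.81 + 217.17 + 1698.54
0.992 × C = 176923.52
C = 176923.52 / 0.992 = 178350.32
Insurance premium = 0.8% × 178350.32 = 1426.80
Import duty = 178350.32 × 2% = 3567.01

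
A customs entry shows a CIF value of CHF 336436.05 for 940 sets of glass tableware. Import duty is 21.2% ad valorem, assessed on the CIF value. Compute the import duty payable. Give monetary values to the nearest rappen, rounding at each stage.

Import duty: CHF 71324.44

Import duty = 336436.05 × 21.2% = 71324.44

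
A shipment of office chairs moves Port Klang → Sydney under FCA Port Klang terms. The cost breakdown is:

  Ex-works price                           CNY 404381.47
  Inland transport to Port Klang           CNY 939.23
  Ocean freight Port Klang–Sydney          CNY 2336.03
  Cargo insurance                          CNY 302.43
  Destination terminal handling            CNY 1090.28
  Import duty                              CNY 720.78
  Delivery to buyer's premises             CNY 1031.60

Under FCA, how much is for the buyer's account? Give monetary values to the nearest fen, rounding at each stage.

Buyer's account: CNY 5481.12

FCA: the seller delivers export-cleared goods to the carrier; the buyer bears costs from that point.
Seller's account: goods 404381.47 + inland to port 939.23 = 405320.70
Buyer's account: freight 2336.03 + insurance 302.43 + destination terminal 1090.28 + duty 720.78 + delivery 1031.60 = 5481.12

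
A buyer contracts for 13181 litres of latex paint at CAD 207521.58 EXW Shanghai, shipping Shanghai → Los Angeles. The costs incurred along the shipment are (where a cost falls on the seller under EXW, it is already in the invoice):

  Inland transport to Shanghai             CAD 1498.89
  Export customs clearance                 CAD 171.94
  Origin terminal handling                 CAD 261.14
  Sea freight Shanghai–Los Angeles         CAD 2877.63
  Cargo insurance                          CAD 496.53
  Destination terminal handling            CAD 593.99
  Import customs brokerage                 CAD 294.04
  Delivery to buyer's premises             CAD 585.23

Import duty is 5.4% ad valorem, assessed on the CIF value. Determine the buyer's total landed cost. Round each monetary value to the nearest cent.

EXW: the seller makes goods available at their premises; the buyer bears all onward costs.
CIF value = EXW price + inland to port + export clearance + origin terminal + freight + insurance = 207521.58 + 1498.89 + 171.94 + 261.14 + 2877.63 + 496.53 = 212827.71
Import duty = 212827.71 × 5.4% = 11492.70
Buyer bears: inland to port 1498.89 + export clearance 171.94 + origin terminal 261.14 + freight 2877.63 + insurance 496.53 + destination terminal 593.99 + brokerage 294.04 + delivery 585.23 + duty 11492.70 = 18272.09
Landed cost = invoice 207521.58 + 18272.09 = 225793.67

Total landed cost: CAD 225793.67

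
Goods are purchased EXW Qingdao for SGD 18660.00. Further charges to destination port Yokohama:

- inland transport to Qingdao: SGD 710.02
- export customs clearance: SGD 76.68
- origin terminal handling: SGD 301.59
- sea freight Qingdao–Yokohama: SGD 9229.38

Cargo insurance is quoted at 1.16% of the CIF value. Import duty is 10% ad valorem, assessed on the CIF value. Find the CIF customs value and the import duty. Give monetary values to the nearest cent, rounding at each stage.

CIF value: SGD 29317.76; import duty: SGD 2931.78

Let C be the CIF value. C = EXW price + pre-shipment costs + freight + 1.16% × C
C − 1.16% × C = 18660.00 + 710.02 + 76.68 + 301.59 + 9229.38
0.9884 × C = 28977.67
C = 28977.67 / 0.9884 = 29317.76
Insurance premium = 1.16% × 29317.76 = 340.09
Import duty = 29317.76 × 10% = 2931.78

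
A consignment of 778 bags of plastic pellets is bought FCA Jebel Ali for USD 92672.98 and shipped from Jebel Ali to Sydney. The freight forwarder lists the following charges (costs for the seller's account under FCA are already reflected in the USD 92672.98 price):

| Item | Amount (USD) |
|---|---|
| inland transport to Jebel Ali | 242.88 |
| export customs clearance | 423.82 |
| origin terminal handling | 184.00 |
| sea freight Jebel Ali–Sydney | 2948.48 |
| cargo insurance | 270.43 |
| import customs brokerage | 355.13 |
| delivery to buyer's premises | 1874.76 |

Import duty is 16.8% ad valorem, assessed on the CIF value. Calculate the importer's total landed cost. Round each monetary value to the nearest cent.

Total landed cost: USD 114446.53

FCA: the seller delivers export-cleared goods to the carrier; the buyer bears costs from that point.
Already in the invoice (seller's account under FCA): inland to port, export clearance — exclude.
CIF value = FCA price + origin terminal + freight + insurance = 92672.98 + 184.00 + 2948.48 + 270.43 = 96075.89
Import duty = 96075.89 × 16.8% = 16140.75
Buyer bears: origin terminal 184.00 + freight 2948.48 + insurance 270.43 + brokerage 355.13 + delivery 1874.76 + duty 16140.75 = 21773.55
Landed cost = invoice 92672.98 + 21773.55 = 114446.53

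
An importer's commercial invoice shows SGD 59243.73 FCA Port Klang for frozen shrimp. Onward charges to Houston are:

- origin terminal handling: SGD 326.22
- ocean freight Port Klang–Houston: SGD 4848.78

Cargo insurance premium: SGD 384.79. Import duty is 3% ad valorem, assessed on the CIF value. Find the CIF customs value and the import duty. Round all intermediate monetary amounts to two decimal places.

CIF = FCA price + pre-shipment costs + freight + insurance
CIF = 59243.73 + 326.22 + 4848.78 + 384.79 = 64803.52
Import duty = 64803.52 × 3% = 1944.11

CIF value: SGD 64803.52; import duty: SGD 1944.11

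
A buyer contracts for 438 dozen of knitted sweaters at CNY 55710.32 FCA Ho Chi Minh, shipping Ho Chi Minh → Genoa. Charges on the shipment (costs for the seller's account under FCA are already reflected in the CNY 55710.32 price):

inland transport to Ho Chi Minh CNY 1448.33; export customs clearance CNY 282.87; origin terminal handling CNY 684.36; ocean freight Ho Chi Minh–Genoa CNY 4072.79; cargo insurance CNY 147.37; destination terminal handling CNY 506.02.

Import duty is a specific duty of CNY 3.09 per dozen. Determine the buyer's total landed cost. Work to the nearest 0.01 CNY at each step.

FCA: the seller delivers export-cleared goods to the carrier; the buyer bears costs from that point.
Already in the invoice (seller's account under FCA): inland to port, export clearance — exclude.
CIF value = FCA price + origin terminal + freight + insurance = 55710.32 + 684.36 + 4072.79 + 147.37 = 60614.84
Import duty = 438 × 3.09 = 1353.42
Buyer bears: origin terminal 684.36 + freight 4072.79 + insurance 147.37 + destination terminal 506.02 + duty 1353.42 = 6763.96
Landed cost = invoice 55710.32 + 6763.96 = 62474.28

Total landed cost: CNY 62474.28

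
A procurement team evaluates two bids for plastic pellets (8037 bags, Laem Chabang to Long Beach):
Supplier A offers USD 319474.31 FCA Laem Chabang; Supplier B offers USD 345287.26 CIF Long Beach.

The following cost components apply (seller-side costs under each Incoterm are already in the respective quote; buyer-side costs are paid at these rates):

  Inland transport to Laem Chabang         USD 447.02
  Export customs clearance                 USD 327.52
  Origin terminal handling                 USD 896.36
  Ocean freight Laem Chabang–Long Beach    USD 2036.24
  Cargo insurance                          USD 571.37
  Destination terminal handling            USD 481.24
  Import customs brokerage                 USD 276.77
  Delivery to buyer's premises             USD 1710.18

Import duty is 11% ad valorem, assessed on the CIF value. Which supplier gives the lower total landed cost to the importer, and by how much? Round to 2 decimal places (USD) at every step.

Supplier A is cheaper by USD 24762.97

Supplier A (FCA):
CIF value = FCA price + origin terminal + freight + insurance = 319474.31 + 896.36 + 2036.24 + 571.37 = 322978.28
Import duty = 322978.28 × 11% = 35527.61
Buyer bears (A): 896.36 + 2036.24 + 571.37 + 481.24 + 276.77 + 1710.18 = 5972.16
Landed cost (A) = invoice 319474.31 + 5972.16 + duty 35527.61 = 360974.08
Supplier B (CIF):
The CIF price already equals the CIF value: 345287.26
Import duty = 345287.26 × 11% = 37981.60
Buyer bears (B): 481.24 + 276.77 + 1710.18 = 2468.19
Landed cost (B) = invoice 345287.26 + 2468.19 + duty 37981.60 = 385737.05
Difference = |360974.08 − 385737.05| = 24762.97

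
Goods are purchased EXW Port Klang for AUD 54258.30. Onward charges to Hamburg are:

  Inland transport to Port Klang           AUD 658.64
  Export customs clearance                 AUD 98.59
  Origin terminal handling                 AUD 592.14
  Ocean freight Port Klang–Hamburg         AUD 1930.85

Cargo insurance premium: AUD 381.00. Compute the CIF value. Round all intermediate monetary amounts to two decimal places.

CIF value: AUD 57919.52

CIF = EXW price + pre-shipment costs + freight + insurance
CIF = 54258.30 + 658.64 + 98.59 + 592.14 + 1930.85 + 381.00 = 57919.52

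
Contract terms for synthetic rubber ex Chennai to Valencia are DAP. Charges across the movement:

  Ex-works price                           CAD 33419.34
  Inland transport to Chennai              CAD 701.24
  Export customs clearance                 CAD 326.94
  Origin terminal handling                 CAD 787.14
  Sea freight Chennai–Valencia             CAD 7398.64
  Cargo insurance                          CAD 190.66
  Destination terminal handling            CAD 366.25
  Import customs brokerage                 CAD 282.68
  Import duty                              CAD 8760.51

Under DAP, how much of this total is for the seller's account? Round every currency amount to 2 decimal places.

DAP: the seller bears all costs to the named destination except import duty and clearance.
Seller's account: goods 33419.34 + inland to port 701.24 + export clearance 326.94 + origin terminal 787.14 + freight 7398.64 + insurance 190.66 + destination terminal 366.25 = 43190.21
Buyer's account: brokerage 282.68 + duty 8760.51 = 9043.19

Seller's account: CAD 43190.21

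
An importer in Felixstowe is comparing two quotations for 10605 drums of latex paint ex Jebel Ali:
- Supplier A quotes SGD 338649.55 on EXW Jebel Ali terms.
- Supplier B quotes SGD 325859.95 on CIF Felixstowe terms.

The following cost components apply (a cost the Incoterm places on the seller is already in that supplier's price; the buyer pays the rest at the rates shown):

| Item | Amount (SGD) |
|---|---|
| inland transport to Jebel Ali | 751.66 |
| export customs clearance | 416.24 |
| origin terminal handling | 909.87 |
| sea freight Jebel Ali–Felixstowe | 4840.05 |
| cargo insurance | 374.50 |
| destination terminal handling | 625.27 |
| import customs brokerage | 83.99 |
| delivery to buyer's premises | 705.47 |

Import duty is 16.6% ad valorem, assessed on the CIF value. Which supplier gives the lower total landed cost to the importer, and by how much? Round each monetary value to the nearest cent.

Supplier A (EXW):
CIF value = EXW price + inland to port + export clearance + origin terminal + freight + insurance = 338649.55 + 751.66 + 416.24 + 909.87 + 4840.05 + 374.50 = 345941.87
Import duty = 345941.87 × 16.6% = 57426.35
Buyer bears (A): 751.66 + 416.24 + 909.87 + 4840.05 + 374.50 + 625.27 + 83.99 + 705.47 = 8707.05
Landed cost (A) = invoice 338649.55 + 8707.05 + duty 57426.35 = 404782.95
Supplier B (CIF):
The CIF price already equals the CIF value: 325859.95
Import duty = 325859.95 × 16.6% = 54092.75
Buyer bears (B): 625.27 + 83.99 + 705.47 = 1414.73
Landed cost (B) = invoice 325859.95 + 1414.73 + duty 54092.75 = 381367.43
Difference = |404782.95 − 381367.43| = 23415.52

Supplier B is cheaper by SGD 23415.52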